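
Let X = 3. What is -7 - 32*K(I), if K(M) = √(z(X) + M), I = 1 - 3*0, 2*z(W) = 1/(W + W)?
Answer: -7 - 16*√39/3 ≈ -40.307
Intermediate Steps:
z(W) = 1/(4*W) (z(W) = 1/(2*(W + W)) = 1/(2*((2*W))) = (1/(2*W))/2 = 1/(4*W))
I = 1 (I = 1 + 0 = 1)
K(M) = √(1/12 + M) (K(M) = √((¼)/3 + M) = √((¼)*(⅓) + M) = √(1/12 + M))
-7 - 32*K(I) = -7 - 16*√(3 + 36*1)/3 = -7 - 16*√(3 + 36)/3 = -7 - 16*√39/3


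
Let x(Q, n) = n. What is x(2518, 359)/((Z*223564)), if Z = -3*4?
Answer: -359/2682768 ≈ -0.00013382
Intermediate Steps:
Z = -12
x(2518, 359)/((Z*223564)) = 359/((-12*223564)) = 359/(-2682768) = 359*(-1/2682768) = -359/2682768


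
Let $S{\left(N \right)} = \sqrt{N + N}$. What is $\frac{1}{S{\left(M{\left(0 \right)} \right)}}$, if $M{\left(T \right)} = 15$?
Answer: $\frac{\sqrt{30}}{30} \approx 0.18257$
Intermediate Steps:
$S{\left(N \right)} = \sqrt{2} \sqrt{N}$ ($S{\left(N \right)} = \sqrt{2 N} = \sqrt{2} \sqrt{N}$)
$\frac{1}{S{\left(M{\left(0 \right)} \right)}} = \frac{1}{\sqrt{2} \sqrt{15}} = \frac{1}{\sqrt{30}} = \frac{\sqrt{30}}{30}$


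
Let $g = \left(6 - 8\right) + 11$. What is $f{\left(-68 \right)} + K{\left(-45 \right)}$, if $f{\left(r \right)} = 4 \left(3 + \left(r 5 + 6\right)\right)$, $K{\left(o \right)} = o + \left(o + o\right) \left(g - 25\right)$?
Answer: $71$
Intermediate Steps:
$g = 9$ ($g = -2 + 11 = 9$)
$K{\left(o \right)} = - 31 o$ ($K{\left(o \right)} = o + \left(o + o\right) \left(9 - 25\right) = o + 2 o \left(-16\right) = o - 32 o = - 31 o$)
$f{\left(r \right)} = 36 + 20 r$ ($f{\left(r \right)} = 4 \left(3 + \left(5 r + 6\right)\right) = 4 \left(3 + \left(6 + 5 r\right)\right) = 4 \left(9 + 5 r\right) = 36 + 20 r$)
$f{\left(-68 \right)} + K{\left(-45 \right)} = \left(36 + 20 \left(-68\right)\right) - -1395 = \left(36 - 1360\right) + 1395 = -1324 + 1395 = 71$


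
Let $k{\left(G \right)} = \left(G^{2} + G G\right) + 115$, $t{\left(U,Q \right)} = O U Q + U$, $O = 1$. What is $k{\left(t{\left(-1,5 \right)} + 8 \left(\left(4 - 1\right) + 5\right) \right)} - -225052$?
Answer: $231895$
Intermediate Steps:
$t{\left(U,Q \right)} = U + Q U$ ($t{\left(U,Q \right)} = 1 U Q + U = U Q + U = Q U + U = U + Q U$)
$k{\left(G \right)} = 115 + 2 G^{2}$ ($k{\left(G \right)} = \left(G^{2} + G^{2}\right) + 115 = 2 G^{2} + 115 = 115 + 2 G^{2}$)
$k{\left(t{\left(-1,5 \right)} + 8 \left(\left(4 - 1\right) + 5\right) \right)} - -225052 = \left(115 + 2 \left(- (1 + 5) + 8 \left(\left(4 - 1\right) + 5\right)\right)^{2}\right) - -225052 = \left(115 + 2 \left(\left(-1\right) 6 + 8 \left(3 + 5\right)\right)^{2}\right) + 225052 = \left(115 + 2 \left(-6 + 8 \cdot 8\right)^{2}\right) + 225052 = \left(115 + 2 \left(-6 + 64\right)^{2}\right) + 225052 = \left(115 + 2 \cdot 58^{2}\right) + 225052 = \left(115 + 2 \cdot 3364\right) + 225052 = \left(115 + 6728\right) + 225052 = 6843 + 225052 = 231895$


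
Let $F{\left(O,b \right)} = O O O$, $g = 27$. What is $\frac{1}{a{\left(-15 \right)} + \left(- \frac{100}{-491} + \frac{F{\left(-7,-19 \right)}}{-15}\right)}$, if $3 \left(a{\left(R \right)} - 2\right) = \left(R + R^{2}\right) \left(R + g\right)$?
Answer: $\frac{7365}{6371243} \approx 0.001156$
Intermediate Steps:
$a{\left(R \right)} = 2 + \frac{\left(27 + R\right) \left(R + R^{2}\right)}{3}$ ($a{\left(R \right)} = 2 + \frac{\left(R + R^{2}\right) \left(R + 27\right)}{3} = 2 + \frac{\left(R + R^{2}\right) \left(27 + R\right)}{3} = 2 + \frac{\left(27 + R\right) \left(R + R^{2}\right)}{3}$)
$F{\left(O,b \right)} = O^{3}$ ($F{\left(O,b \right)} = O^{2} O = O^{3}$)
$\frac{1}{a{\left(-15 \right)} + \left(- \frac{100}{-491} + \frac{F{\left(-7,-19 \right)}}{-15}\right)} = \frac{1}{\left(2 + 9 \left(-15\right) + \frac{\left(-15\right)^{3}}{3} + \frac{28 \left(-15\right)^{2}}{3}\right) - \left(- \frac{100}{491} - \frac{\left(-7\right)^{3}}{-15}\right)} = \frac{1}{\left(2 - 135 + \frac{1}{3} \left(-3375\right) + \frac{28}{3} \cdot 225\right) - - \frac{169913}{7365}} = \frac{1}{\left(2 - 135 - 1125 + 2100\right) + \left(\frac{100}{491} + \frac{343}{15}\right)} = \frac{1}{842 + \frac{169913}{7365}} = \frac{1}{\frac{6371243}{7365}} = \frac{7365}{6371243}$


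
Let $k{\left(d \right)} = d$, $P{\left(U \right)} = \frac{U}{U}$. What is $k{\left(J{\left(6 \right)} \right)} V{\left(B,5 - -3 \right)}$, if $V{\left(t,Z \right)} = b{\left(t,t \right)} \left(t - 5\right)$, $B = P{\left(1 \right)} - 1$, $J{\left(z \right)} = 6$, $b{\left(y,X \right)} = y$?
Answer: $0$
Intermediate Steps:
$P{\left(U \right)} = 1$
$B = 0$ ($B = 1 - 1 = 0$)
$V{\left(t,Z \right)} = t \left(-5 + t\right)$ ($V{\left(t,Z \right)} = t \left(t - 5\right) = t \left(-5 + t\right)$)
$k{\left(J{\left(6 \right)} \right)} V{\left(B,5 - -3 \right)} = 6 \cdot 0 \left(-5 + 0\right) = 6 \cdot 0 \left(-5\right) = 6 \cdot 0 = 0$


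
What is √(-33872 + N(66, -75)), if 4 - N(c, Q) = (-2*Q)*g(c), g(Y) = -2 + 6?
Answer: 2*I*√8617 ≈ 185.66*I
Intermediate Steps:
g(Y) = 4
N(c, Q) = 4 + 8*Q (N(c, Q) = 4 - (-2*Q)*4 = 4 - (-8)*Q = 4 + 8*Q)
√(-33872 + N(66, -75)) = √(-33872 + (4 + 8*(-75))) = √(-33872 + (4 - 600)) = √(-33872 - 596) = √(-34468) = 2*I*√8617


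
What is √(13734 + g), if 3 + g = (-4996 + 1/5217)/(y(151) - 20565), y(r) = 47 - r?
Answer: √159657901298416359762/107830173 ≈ 117.18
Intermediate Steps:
g = -297426388/107830173 (g = -3 + (-4996 + 1/5217)/((47 - 1*151) - 20565) = -3 + (-4996 + 1/5217)/((47 - 151) - 20565) = -3 - 26064131/(5217*(-104 - 20565)) = -3 - 26064131/5217/(-20669) = -3 - 26064131/5217*(-1/20669) = -3 + 26064131/107830173 = -297426388/107830173 ≈ -2.7583)
√(13734 + g) = √(13734 - 297426388/107830173) = √(1480642169594/107830173) = √159657901298416359762/107830173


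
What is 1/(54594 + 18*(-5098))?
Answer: -1/37170 ≈ -2.6903e-5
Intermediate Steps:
1/(54594 + 18*(-5098)) = 1/(54594 - 91764) = 1/(-37170) = -1/37170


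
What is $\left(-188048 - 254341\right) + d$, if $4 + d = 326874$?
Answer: $-115519$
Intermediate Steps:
$d = 326870$ ($d = -4 + 326874 = 326870$)
$\left(-188048 - 254341\right) + d = \left(-188048 - 254341\right) + 326870 = -442389 + 326870 = -115519$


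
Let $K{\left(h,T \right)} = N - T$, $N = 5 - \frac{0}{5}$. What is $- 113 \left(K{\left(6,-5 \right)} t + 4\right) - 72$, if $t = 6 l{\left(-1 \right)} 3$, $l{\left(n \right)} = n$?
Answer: $19816$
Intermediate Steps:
$N = 5$ ($N = 5 - 0 \cdot \frac{1}{5} = 5 - 0 = 5 + 0 = 5$)
$t = -18$ ($t = 6 \left(-1\right) 3 = \left(-6\right) 3 = -18$)
$K{\left(h,T \right)} = 5 - T$
$- 113 \left(K{\left(6,-5 \right)} t + 4\right) - 72 = - 113 \left(\left(5 - -5\right) \left(-18\right) + 4\right) - 72 = - 113 \left(\left(5 + 5\right) \left(-18\right) + 4\right) - 72 = - 113 \left(10 \left(-18\right) + 4\right) - 72 = - 113 \left(-180 + 4\right) - 72 = \left(-113\right) \left(-176\right) - 72 = 19888 - 72 = 19816$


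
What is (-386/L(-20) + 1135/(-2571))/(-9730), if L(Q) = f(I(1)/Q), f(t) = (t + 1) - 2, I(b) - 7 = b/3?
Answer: -5945129/205129806 ≈ -0.028982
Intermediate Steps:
I(b) = 7 + b/3
f(t) = -1 + t (f(t) = (1 + t) - 2 = -1 + t)
L(Q) = -1 + 22/(3*Q) (L(Q) = -1 + (7 + (1/3)*1)/Q = -1 + (7 + 1/3)/Q = -1 + 22/(3*Q))
(-386/L(-20) + 1135/(-2571))/(-9730) = (-386*(-20/(22/3 - 1*(-20))) + 1135/(-2571))/(-9730) = (-386*(-20/(22/3 + 20)) + 1135*(-1/2571))*(-1/9730) = (-386/((-1/20*82/3)) - 1135/2571)*(-1/9730) = (-386/(-41/30) - 1135/2571)*(-1/9730) = (-386*(-30/41) - 1135/2571)*(-1/9730) = (11580/41 - 1135/2571)*(-1/9730) = (29725645/105411)*(-1/9730) = -5945129/205129806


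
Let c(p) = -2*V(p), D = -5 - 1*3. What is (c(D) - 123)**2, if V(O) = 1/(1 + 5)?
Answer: 136900/9 ≈ 15211.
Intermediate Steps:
D = -8 (D = -5 - 3 = -8)
V(O) = 1/6
c(p) = -1/3 (c(p) = -2*1/6 = -1/3)
(c(D) - 123)**2 = (-1/3 - 123)**2 = (-370/3)**2 = 136900/9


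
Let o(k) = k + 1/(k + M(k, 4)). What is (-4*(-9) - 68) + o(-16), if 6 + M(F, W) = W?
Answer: -865/18 ≈ -48.056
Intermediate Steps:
M(F, W) = -6 + W
o(k) = k + 1/(-2 + k) (o(k) = k + 1/(k + (-6 + 4)) = k + 1/(k - 2) = k + 1/(-2 + k))
(-4*(-9) - 68) + o(-16) = (-4*(-9) - 68) + (1 + (-16)² - 2*(-16))/(-2 - 16) = (36 - 68) + (1 + 256 + 32)/(-18) = -32 - 1/18*289 = -32 - 289/18 = -865/18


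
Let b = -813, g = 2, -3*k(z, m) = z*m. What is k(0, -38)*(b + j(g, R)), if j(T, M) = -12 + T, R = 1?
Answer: 0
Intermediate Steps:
k(z, m) = -m*z/3 (k(z, m) = -z*m/3 = -m*z/3)
k(0, -38)*(b + j(g, R)) = (-⅓*(-38)*0)*(-813 + (-12 + 2)) = 0*(-813 - 10) = 0*(-823) = 0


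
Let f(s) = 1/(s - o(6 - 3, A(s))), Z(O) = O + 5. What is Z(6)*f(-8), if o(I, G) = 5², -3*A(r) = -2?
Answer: -⅓ ≈ -0.33333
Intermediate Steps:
A(r) = ⅔ (A(r) = -⅓*(-2) = ⅔)
o(I, G) = 25
Z(O) = 5 + O
f(s) = 1/(-25 + s) (f(s) = 1/(s - 1*25) = 1/(s - 25) = 1/(-25 + s))
Z(6)*f(-8) = (5 + 6)/(-25 - 8) = 11/(-33) = 11*(-1/33) = -⅓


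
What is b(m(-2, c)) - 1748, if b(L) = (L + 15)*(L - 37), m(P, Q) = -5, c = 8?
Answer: -2168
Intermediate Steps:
b(L) = (-37 + L)*(15 + L) (b(L) = (15 + L)*(-37 + L) = (-37 + L)*(15 + L))
b(m(-2, c)) - 1748 = (-555 + (-5)² - 22*(-5)) - 1748 = (-555 + 25 + 110) - 1748 = -420 - 1748 = -2168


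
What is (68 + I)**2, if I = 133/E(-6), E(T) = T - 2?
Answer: 168921/64 ≈ 2639.4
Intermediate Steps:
E(T) = -2 + T
I = -133/8 (I = 133/(-2 - 6) = 133/(-8) = 133*(-1/8) = -133/8 ≈ -16.625)
(68 + I)**2 = (68 - 133/8)**2 = (411/8)**2 = 168921/64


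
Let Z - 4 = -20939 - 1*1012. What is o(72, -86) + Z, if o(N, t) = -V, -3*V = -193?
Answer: -66034/3 ≈ -22011.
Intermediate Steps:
V = 193/3 (V = -⅓*(-193) = 193/3 ≈ 64.333)
o(N, t) = -193/3 (o(N, t) = -1*193/3 = -193/3)
Z = -21947 (Z = 4 + (-20939 - 1*1012) = 4 + (-20939 - 1012) = 4 - 21951 = -21947)
o(72, -86) + Z = -193/3 - 21947 = -66034/3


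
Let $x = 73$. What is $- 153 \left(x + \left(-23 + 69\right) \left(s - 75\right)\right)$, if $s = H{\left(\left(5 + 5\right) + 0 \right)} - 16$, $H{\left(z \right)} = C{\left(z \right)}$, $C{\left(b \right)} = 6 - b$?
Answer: $657441$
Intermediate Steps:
$H{\left(z \right)} = 6 - z$
$s = -20$ ($s = \left(6 - \left(\left(5 + 5\right) + 0\right)\right) - 16 = \left(6 - \left(10 + 0\right)\right) - 16 = \left(6 - 10\right) - 16 = -4 - 16 = -20$)
$- 153 \left(x + \left(-23 + 69\right) \left(s - 75\right)\right) = - 153 \left(73 + \left(-23 + 69\right) \left(-20 - 75\right)\right) = - 153 \left(73 + 46 \left(-95\right)\right) = - 153 \left(73 - 4370\right) = \left(-153\right) \left(-4297\right) = 657441$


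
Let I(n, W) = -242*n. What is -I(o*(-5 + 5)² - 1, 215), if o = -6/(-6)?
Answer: -242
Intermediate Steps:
o = 1 (o = -6*(-⅙) = 1)
-I(o*(-5 + 5)² - 1, 215) = -(-242)*(1*(-5 + 5)² - 1) = -(-242)*(1*0² - 1) = -(-242)*(1*0 - 1) = -(-242)*(0 - 1) = -(-242)*(-1) = -1*242 = -242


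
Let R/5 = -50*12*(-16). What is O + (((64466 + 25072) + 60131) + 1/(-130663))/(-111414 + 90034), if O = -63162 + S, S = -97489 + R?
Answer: -157359283383243/1396787470 ≈ -1.1266e+5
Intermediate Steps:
R = 48000 (R = 5*(-50*12*(-16)) = 5*(-600*(-16)) = 5*9600 = 48000)
S = -49489 (S = -97489 + 48000 = -49489)
O = -112651 (O = -63162 - 49489 = -112651)
O + (((64466 + 25072) + 60131) + 1/(-130663))/(-111414 + 90034) = -112651 + (((64466 + 25072) + 60131) + 1/(-130663))/(-111414 + 90034) = -112651 + ((89538 + 60131) - 1/130663)/(-21380) = -112651 + (149669 - 1/130663)*(-1/21380) = -112651 + (19556200546/130663)*(-1/21380) = -112651 - 9778100273/1396787470 = -157359283383243/1396787470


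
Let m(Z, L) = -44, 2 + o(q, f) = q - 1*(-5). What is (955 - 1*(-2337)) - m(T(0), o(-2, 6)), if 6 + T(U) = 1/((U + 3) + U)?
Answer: 3336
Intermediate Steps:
T(U) = -6 + 1/(3 + 2*U) (T(U) = -6 + 1/((U + 3) + U) = -6 + 1/((3 + U) + U) = -6 + 1/(3 + 2*U))
o(q, f) = 3 + q (o(q, f) = -2 + (q - 1*(-5)) = -2 + (q + 5) = -2 + (5 + q) = 3 + q)
(955 - 1*(-2337)) - m(T(0), o(-2, 6)) = (955 - 1*(-2337)) - 1*(-44) = (955 + 2337) + 44 = 3292 + 44 = 3336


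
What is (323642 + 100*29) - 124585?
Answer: 201957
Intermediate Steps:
(323642 + 100*29) - 124585 = (323642 + 2900) - 124585 = 326542 - 124585 = 201957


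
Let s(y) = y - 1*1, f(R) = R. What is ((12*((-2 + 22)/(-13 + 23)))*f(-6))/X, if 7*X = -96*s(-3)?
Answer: -21/8 ≈ -2.6250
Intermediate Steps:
s(y) = -1 + y (s(y) = y - 1 = -1 + y)
X = 384/7 (X = (-96*(-1 - 3))/7 = (-96*(-4))/7 = (⅐)*384 = 384/7 ≈ 54.857)
((12*((-2 + 22)/(-13 + 23)))*f(-6))/X = ((12*((-2 + 22)/(-13 + 23)))*(-6))/(384/7) = ((12*(20/10))*(-6))*(7/384) = ((12*(20*(⅒)))*(-6))*(7/384) = ((12*2)*(-6))*(7/384) = (24*(-6))*(7/384) = -144*7/384 = -21/8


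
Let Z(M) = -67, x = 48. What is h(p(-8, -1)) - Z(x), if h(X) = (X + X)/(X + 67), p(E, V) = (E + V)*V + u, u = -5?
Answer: 4765/71 ≈ 67.113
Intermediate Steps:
p(E, V) = -5 + V*(E + V) (p(E, V) = (E + V)*V - 5 = V*(E + V) - 5 = -5 + V*(E + V))
h(X) = 2*X/(67 + X) (h(X) = (2*X)/(67 + X) = 2*X/(67 + X))
h(p(-8, -1)) - Z(x) = 2*(-5 + (-1)**2 - 8*(-1))/(67 + (-5 + (-1)**2 - 8*(-1))) - 1*(-67) = 2*(-5 + 1 + 8)/(67 + (-5 + 1 + 8)) + 67 = 2*4/(67 + 4) + 67 = 2*4/71 + 67 = 2*4*(1/71) + 67 = 8/71 + 67 = 4765/71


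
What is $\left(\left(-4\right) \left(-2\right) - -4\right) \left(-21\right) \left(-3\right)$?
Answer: $756$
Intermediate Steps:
$\left(\left(-4\right) \left(-2\right) - -4\right) \left(-21\right) \left(-3\right) = \left(8 + \left(-1 + 5\right)\right) \left(-21\right) \left(-3\right) = \left(8 + 4\right) \left(-21\right) \left(-3\right) = 12 \left(-21\right) \left(-3\right) = \left(-252\right) \left(-3\right) = 756$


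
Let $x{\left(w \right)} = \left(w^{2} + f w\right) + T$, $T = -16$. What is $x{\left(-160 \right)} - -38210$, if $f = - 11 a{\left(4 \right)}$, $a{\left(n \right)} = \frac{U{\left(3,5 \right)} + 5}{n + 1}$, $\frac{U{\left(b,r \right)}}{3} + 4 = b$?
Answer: $64498$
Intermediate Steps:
$U{\left(b,r \right)} = -12 + 3 b$
$a{\left(n \right)} = \frac{2}{1 + n}$ ($a{\left(n \right)} = \frac{\left(-12 + 3 \cdot 3\right) + 5}{n + 1} = \frac{\left(-12 + 9\right) + 5}{1 + n} = \frac{-3 + 5}{1 + n} = \frac{2}{1 + n}$)
$f = - \frac{22}{5}$ ($f = - 11 \frac{2}{1 + 4} = - 11 \cdot \frac{2}{5} = - 11 \cdot 2 \cdot \frac{1}{5} = \left(-11\right) \frac{2}{5} = - \frac{22}{5} \approx -4.4$)
$x{\left(w \right)} = -16 + w^{2} - \frac{22 w}{5}$ ($x{\left(w \right)} = \left(w^{2} - \frac{22 w}{5}\right) - 16 = -16 + w^{2} - \frac{22 w}{5}$)
$x{\left(-160 \right)} - -38210 = \left(-16 + \left(-160\right)^{2} - -704\right) - -38210 = \left(-16 + 25600 + 704\right) + 38210 = 26288 + 38210 = 64498$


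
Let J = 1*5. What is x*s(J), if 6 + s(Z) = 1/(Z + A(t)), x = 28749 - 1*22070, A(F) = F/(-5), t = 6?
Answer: -728011/19 ≈ -38316.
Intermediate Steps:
J = 5
A(F) = -F/5 (A(F) = F*(-⅕) = -F/5)
x = 6679 (x = 28749 - 22070 = 6679)
s(Z) = -6 + 1/(-6/5 + Z) (s(Z) = -6 + 1/(Z - ⅕*6) = -6 + 1/(Z - 6/5) = -6 + 1/(-6/5 + Z))
x*s(J) = 6679*((41 - 30*5)/(-6 + 5*5)) = 6679*((41 - 150)/(-6 + 25)) = 6679*(-109/19) = -728011/19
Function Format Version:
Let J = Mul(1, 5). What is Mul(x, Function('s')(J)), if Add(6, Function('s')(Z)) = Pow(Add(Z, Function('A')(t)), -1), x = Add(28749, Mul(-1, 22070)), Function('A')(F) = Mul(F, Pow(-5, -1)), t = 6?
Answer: Rational(-728011, 19) ≈ -38316.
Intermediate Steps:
J = 5
Function('A')(F) = Mul(Rational(-1, 5), F) (Function('A')(F) = Mul(F, Rational(-1, 5)) = Mul(Rational(-1, 5), F))
x = 6679 (x = Add(28749, -22070) = 6679)
Function('s')(Z) = Add(-6, Pow(Add(Rational(-6, 5), Z), -1)) (Function('s')(Z) = Add(-6, Pow(Add(Z, Mul(Rational(-1, 5), 6)), -1)) = Add(-6, Pow(Add(Z, Rational(-6, 5)), -1)) = Add(-6, Pow(Add(Rational(-6, 5), Z), -1)))
Mul(x, Function('s')(J)) = Mul(6679, Mul(Pow(Add(-6, Mul(5, 5)), -1), Add(41, Mul(-30, 5)))) = Mul(6679, Mul(Pow(Add(-6, 25), -1), Add(41, -150))) = Mul(6679, Mul(Pow(19, -1), -109)) = Mul(6679, Mul(Rational(1, 19), -109)) = Mul(6679, Rational(-109, 19)) = Rational(-728011, 19)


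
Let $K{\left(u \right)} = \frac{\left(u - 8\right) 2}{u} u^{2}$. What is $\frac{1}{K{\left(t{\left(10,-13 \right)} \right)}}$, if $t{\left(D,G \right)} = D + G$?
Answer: $\frac{1}{66} \approx 0.015152$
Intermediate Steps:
$K{\left(u \right)} = u \left(-16 + 2 u\right)$ ($K{\left(u \right)} = \frac{\left(-8 + u\right) 2}{u} u^{2} = \frac{-16 + 2 u}{u} u^{2} = u \left(-16 + 2 u\right)$)
$\frac{1}{K{\left(t{\left(10,-13 \right)} \right)}} = \frac{1}{2 \left(10 - 13\right) \left(-8 + \left(10 - 13\right)\right)} = \frac{1}{2 \left(-3\right) \left(-8 - 3\right)} = \frac{1}{2 \left(-3\right) \left(-11\right)} = \frac{1}{66}$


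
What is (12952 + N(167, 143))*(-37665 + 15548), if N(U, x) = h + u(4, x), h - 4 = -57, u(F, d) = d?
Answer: -288449914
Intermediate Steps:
h = -53 (h = 4 - 57 = -53)
N(U, x) = -53 + x
(12952 + N(167, 143))*(-37665 + 15548) = (12952 + (-53 + 143))*(-37665 + 15548) = (12952 + 90)*(-22117) = 13042*(-22117) = -288449914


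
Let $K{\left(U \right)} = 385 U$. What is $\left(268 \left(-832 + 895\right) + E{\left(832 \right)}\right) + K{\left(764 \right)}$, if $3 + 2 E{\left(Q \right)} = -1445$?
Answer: $310300$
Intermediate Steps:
$E{\left(Q \right)} = -724$ ($E{\left(Q \right)} = - \frac{3}{2} + \frac{1}{2} \left(-1445\right) = - \frac{3}{2} - \frac{1445}{2} = -724$)
$\left(268 \left(-832 + 895\right) + E{\left(832 \right)}\right) + K{\left(764 \right)} = \left(268 \left(-832 + 895\right) - 724\right) + 385 \cdot 764 = \left(268 \cdot 63 - 724\right) + 294140 = \left(16884 - 724\right) + 294140 = 16160 + 294140 = 310300$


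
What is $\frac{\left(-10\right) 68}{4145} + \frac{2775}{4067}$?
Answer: $\frac{1747363}{3371543} \approx 0.51827$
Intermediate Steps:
$\frac{\left(-10\right) 68}{4145} + \frac{2775}{4067} = \left(-680\right) \frac{1}{4145} + 2775 \cdot \frac{1}{4067} = - \frac{136}{829} + \frac{2775}{4067} = \frac{1747363}{3371543}$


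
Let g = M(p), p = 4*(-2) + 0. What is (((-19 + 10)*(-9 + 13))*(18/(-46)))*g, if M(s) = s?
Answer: -2592/23 ≈ -112.70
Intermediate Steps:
p = -8 (p = -8 + 0 = -8)
g = -8
(((-19 + 10)*(-9 + 13))*(18/(-46)))*g = (((-19 + 10)*(-9 + 13))*(18/(-46)))*(-8) = ((-9*4)*(18*(-1/46)))*(-8) = -36*(-9/23)*(-8) = (324/23)*(-8) = -2592/23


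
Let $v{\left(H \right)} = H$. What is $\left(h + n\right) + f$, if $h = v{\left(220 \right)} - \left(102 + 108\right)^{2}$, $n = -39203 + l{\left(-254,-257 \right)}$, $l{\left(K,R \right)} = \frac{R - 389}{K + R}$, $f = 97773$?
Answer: $\frac{7507236}{511} \approx 14691.0$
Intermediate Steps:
$l{\left(K,R \right)} = \frac{-389 + R}{K + R}$
$n = - \frac{20032087}{511}$ ($n = -39203 + \frac{-389 - 257}{-254 - 257} = -39203 + \frac{1}{-511} \left(-646\right) = -39203 - - \frac{646}{511} = -39203 + \frac{646}{511} = - \frac{20032087}{511} \approx -39202.0$)
$h = -43880$ ($h = 220 - \left(102 + 108\right)^{2} = 220 - 210^{2} = 220 - 44100 = -43880$)
$\left(h + n\right) + f = \left(-43880 - \frac{20032087}{511}\right) + 97773 = - \frac{42454767}{511} + 97773 = \frac{7507236}{511}$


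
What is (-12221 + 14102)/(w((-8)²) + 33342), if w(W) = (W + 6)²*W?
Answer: 1881/346942 ≈ 0.0054217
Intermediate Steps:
w(W) = W*(6 + W)² (w(W) = (6 + W)²*W = W*(6 + W)²)
(-12221 + 14102)/(w((-8)²) + 33342) = (-12221 + 14102)/((-8)²*(6 + (-8)²)² + 33342) = 1881/(64*(6 + 64)² + 33342) = 1881/(64*70² + 33342) = 1881/(64*4900 + 33342) = 1881/(313600 + 33342) = 1881/346942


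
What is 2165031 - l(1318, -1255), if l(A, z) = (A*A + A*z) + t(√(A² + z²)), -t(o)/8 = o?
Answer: 2081997 + 8*√3312149 ≈ 2.0966e+6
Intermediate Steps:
t(o) = -8*o
l(A, z) = A² - 8*√(A² + z²) + A*z (l(A, z) = (A*A + A*z) - 8*√(A² + z²) = (A² + A*z) - 8*√(A² + z²) = A² - 8*√(A² + z²) + A*z)
2165031 - l(1318, -1255) = 2165031 - (1318² - 8*√(1318² + (-1255)²) + 1318*(-1255)) = 2165031 - (1737124 - 8*√(1737124 + 1575025) - 1654090) = 2165031 - (1737124 - 8*√3312149 - 1654090) = 2165031 - (83034 - 8*√3312149) = 2165031 + (-83034 + 8*√3312149) = 2081997 + 8*√3312149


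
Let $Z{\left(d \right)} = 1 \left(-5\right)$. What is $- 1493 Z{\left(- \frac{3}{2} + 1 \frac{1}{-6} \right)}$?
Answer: $7465$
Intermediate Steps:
$Z{\left(d \right)} = -5$
$- 1493 Z{\left(- \frac{3}{2} + 1 \frac{1}{-6} \right)} = \left(-1493\right) \left(-5\right) = 7465$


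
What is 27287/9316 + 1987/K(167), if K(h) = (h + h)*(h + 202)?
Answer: 1690762247/574079868 ≈ 2.9452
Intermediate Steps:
K(h) = 2*h*(202 + h) (K(h) = (2*h)*(202 + h) = 2*h*(202 + h))
27287/9316 + 1987/K(167) = 27287/9316 + 1987/((2*167*(202 + 167))) = 27287*(1/9316) + 1987/((2*167*369)) = 27287/9316 + 1987/123246 = 1690762247/574079868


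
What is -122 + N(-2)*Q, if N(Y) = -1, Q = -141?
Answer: 19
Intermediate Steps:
-122 + N(-2)*Q = -122 - 1*(-141) = -122 + 141 = 19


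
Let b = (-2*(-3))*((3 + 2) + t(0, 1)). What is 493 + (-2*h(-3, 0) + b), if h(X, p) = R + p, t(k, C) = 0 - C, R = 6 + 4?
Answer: 497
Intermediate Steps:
R = 10
t(k, C) = -C
h(X, p) = 10 + p
b = 24 (b = (-2*(-3))*((3 + 2) - 1*1) = 6*(5 - 1) = 6*4 = 24)
493 + (-2*h(-3, 0) + b) = 493 + (-2*(10 + 0) + 24) = 493 + (-2*10 + 24) = 493 + (-20 + 24) = 493 + 4 = 497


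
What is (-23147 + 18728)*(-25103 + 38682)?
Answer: -60005601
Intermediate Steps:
(-23147 + 18728)*(-25103 + 38682) = -4419*13579 = -60005601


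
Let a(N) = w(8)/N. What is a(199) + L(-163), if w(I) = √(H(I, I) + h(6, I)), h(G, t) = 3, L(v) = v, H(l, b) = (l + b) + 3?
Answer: -163 + √22/199 ≈ -162.98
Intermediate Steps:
H(l, b) = 3 + b + l (H(l, b) = (b + l) + 3 = 3 + b + l)
w(I) = √(6 + 2*I) (w(I) = √((3 + I + I) + 3) = √((3 + 2*I) + 3) = √(6 + 2*I))
a(N) = √22/N (a(N) = √(6 + 2*8)/N = √(6 + 16)/N = √22/N)
a(199) + L(-163) = √22/199 - 163 = -163 + √22/199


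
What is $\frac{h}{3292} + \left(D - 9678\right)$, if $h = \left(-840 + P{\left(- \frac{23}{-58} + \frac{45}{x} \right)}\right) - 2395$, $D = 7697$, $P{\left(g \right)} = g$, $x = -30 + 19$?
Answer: $- \frac{4162752663}{2100296} \approx -1982.0$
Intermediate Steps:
$x = -11$
$h = - \frac{2066287}{638}$ ($h = \left(-840 + \left(- \frac{23}{-58} + \frac{45}{-11}\right)\right) - 2395 = \left(-840 + \left(\left(-23\right) \left(- \frac{1}{58}\right) + 45 \left(- \frac{1}{11}\right)\right)\right) - 2395 = \left(-840 + \left(\frac{23}{58} - \frac{45}{11}\right)\right) - 2395 = \left(-840 - \frac{2357}{638}\right) - 2395 = - \frac{538277}{638} - 2395 = - \frac{2066287}{638} \approx -3238.7$)
$\frac{h}{3292} + \left(D - 9678\right) = - \frac{2066287}{638 \cdot 3292} + \left(7697 - 9678\right) = \left(- \frac{2066287}{638}\right) \frac{1}{3292} - 1981 = - \frac{2066287}{2100296} - 1981 = - \frac{4162752663}{2100296}$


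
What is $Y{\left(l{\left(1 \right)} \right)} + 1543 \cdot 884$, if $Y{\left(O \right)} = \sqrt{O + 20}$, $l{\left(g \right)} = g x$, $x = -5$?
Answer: $1364012 + \sqrt{15} \approx 1.364 \cdot 10^{6}$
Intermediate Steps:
$l{\left(g \right)} = - 5 g$ ($l{\left(g \right)} = g \left(-5\right) = - 5 g$)
$Y{\left(O \right)} = \sqrt{20 + O}$
$Y{\left(l{\left(1 \right)} \right)} + 1543 \cdot 884 = \sqrt{20 - 5} + 1543 \cdot 884 = \sqrt{20 - 5} + 1364012 = \sqrt{15} + 1364012 = 1364012 + \sqrt{15}$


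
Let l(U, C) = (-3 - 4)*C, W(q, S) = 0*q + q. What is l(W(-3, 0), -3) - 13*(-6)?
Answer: 99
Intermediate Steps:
W(q, S) = q (W(q, S) = 0 + q = q)
l(U, C) = -7*C
l(W(-3, 0), -3) - 13*(-6) = -7*(-3) - 13*(-6) = 21 + 78 = 99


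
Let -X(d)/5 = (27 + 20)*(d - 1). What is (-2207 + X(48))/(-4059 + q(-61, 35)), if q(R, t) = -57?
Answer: 3313/1029 ≈ 3.2196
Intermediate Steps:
X(d) = 235 - 235*d (X(d) = -5*(27 + 20)*(d - 1) = -235*(-1 + d) = -5*(-47 + 47*d) = 235 - 235*d)
(-2207 + X(48))/(-4059 + q(-61, 35)) = (-2207 + (235 - 235*48))/(-4059 - 57) = (-2207 + (235 - 11280))/(-4116) = (-2207 - 11045)*(-1/4116) = -13252*(-1/4116) = 3313/1029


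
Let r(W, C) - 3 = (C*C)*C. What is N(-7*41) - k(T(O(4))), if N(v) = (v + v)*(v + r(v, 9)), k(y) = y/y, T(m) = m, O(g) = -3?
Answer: -255431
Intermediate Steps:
r(W, C) = 3 + C³ (r(W, C) = 3 + (C*C)*C = 3 + C²*C = 3 + C³)
k(y) = 1
N(v) = 2*v*(732 + v) (N(v) = (v + v)*(v + (3 + 9³)) = (2*v)*(v + (3 + 729)) = (2*v)*(v + 732) = (2*v)*(732 + v) = 2*v*(732 + v))
N(-7*41) - k(T(O(4))) = 2*(-7*41)*(732 - 7*41) - 1*1 = 2*(-287)*(732 - 287) - 1 = 2*(-287)*445 - 1 = -255430 - 1 = -255431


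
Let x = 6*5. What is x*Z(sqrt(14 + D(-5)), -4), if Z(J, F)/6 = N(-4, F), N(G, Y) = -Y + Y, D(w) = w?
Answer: 0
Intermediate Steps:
N(G, Y) = 0
Z(J, F) = 0 (Z(J, F) = 6*0 = 0)
x = 30
x*Z(sqrt(14 + D(-5)), -4) = 30*0 = 0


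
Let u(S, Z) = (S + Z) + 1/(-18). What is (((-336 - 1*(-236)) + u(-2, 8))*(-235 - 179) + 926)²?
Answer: 1589218225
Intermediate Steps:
u(S, Z) = -1/18 + S + Z (u(S, Z) = (S + Z) - 1/18 = -1/18 + S + Z)
(((-336 - 1*(-236)) + u(-2, 8))*(-235 - 179) + 926)² = (((-336 - 1*(-236)) + (-1/18 - 2 + 8))*(-235 - 179) + 926)² = (((-336 + 236) + 107/18)*(-414) + 926)² = ((-100 + 107/18)*(-414) + 926)² = (-1693/18*(-414) + 926)² = (38939 + 926)² = 39865² = 1589218225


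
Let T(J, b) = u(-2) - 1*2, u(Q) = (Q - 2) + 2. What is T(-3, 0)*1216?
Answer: -4864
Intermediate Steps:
u(Q) = Q (u(Q) = (-2 + Q) + 2 = Q)
T(J, b) = -4 (T(J, b) = -2 - 1*2 = -2 - 2 = -4)
T(-3, 0)*1216 = -4*1216 = -4864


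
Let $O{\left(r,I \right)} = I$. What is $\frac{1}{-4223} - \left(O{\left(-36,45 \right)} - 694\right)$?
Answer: $\frac{2740726}{4223} \approx 649.0$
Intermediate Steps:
$\frac{1}{-4223} - \left(O{\left(-36,45 \right)} - 694\right) = \frac{1}{-4223} - \left(45 - 694\right) = - \frac{1}{4223} - \left(45 - 694\right) = - \frac{1}{4223} - -649 = - \frac{1}{4223} + 649 = \frac{2740726}{4223}$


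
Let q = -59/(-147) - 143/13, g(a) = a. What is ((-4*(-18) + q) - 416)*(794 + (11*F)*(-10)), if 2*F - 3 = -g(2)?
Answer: -38521114/147 ≈ -2.6205e+5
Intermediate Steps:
q = -1558/147 (q = -59*(-1/147) - 143*1/13 = 59/147 - 11 = -1558/147 ≈ -10.599)
F = ½ (F = 3/2 + (-1*2)/2 = 3/2 + (½)*(-2) = 3/2 - 1 = ½ ≈ 0.50000)
((-4*(-18) + q) - 416)*(794 + (11*F)*(-10)) = ((-4*(-18) - 1558/147) - 416)*(794 + (11*(½))*(-10)) = ((72 - 1558/147) - 416)*(794 + (11/2)*(-10)) = (9026/147 - 416)*(794 - 55) = -52126/147*739 = -38521114/147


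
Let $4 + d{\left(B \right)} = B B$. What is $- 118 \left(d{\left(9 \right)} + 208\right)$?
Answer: $-33630$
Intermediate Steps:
$d{\left(B \right)} = -4 + B^{2}$ ($d{\left(B \right)} = -4 + B B = -4 + B^{2}$)
$- 118 \left(d{\left(9 \right)} + 208\right) = - 118 \left(\left(-4 + 9^{2}\right) + 208\right) = - 118 \left(\left(-4 + 81\right) + 208\right) = - 118 \left(77 + 208\right) = \left(-118\right) 285 = -33630$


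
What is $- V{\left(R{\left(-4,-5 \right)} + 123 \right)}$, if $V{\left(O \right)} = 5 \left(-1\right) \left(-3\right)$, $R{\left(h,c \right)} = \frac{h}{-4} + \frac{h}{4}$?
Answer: $-15$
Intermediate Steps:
$R{\left(h,c \right)} = 0$ ($R{\left(h,c \right)} = h \left(- \frac{1}{4}\right) + h \frac{1}{4} = - \frac{h}{4} + \frac{h}{4} = 0$)
$V{\left(O \right)} = 15$ ($V{\left(O \right)} = \left(-5\right) \left(-3\right) = 15$)
$- V{\left(R{\left(-4,-5 \right)} + 123 \right)} = \left(-1\right) 15 = -15$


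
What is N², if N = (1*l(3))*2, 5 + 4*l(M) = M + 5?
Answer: 9/4 ≈ 2.2500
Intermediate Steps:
l(M) = M/4 (l(M) = -5/4 + (M + 5)/4 = -5/4 + (5 + M)/4 = -5/4 + (5/4 + M/4) = M/4)
N = 3/2 (N = (1*((¼)*3))*2 = (1*(¾))*2 = (¾)*2 = 3/2 ≈ 1.5000)
N² = (3/2)² = 9/4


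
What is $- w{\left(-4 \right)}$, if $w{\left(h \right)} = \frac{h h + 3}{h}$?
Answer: $\frac{19}{4} \approx 4.75$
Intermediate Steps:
$w{\left(h \right)} = \frac{3 + h^{2}}{h}$ ($w{\left(h \right)} = \frac{h^{2} + 3}{h} = \frac{3 + h^{2}}{h}$)
$- w{\left(-4 \right)} = - (-4 + \frac{3}{-4}) = - (-4 + 3 \left(- \frac{1}{4}\right)) = - (-4 - \frac{3}{4}) = \left(-1\right) \left(- \frac{19}{4}\right) = \frac{19}{4}$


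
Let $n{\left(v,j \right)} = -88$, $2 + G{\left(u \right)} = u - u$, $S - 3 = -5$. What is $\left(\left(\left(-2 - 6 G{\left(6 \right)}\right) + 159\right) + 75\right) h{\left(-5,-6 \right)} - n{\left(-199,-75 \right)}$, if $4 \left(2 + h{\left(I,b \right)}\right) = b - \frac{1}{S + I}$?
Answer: $- \frac{5301}{7} \approx -757.29$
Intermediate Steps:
$S = -2$ ($S = 3 - 5 = -2$)
$G{\left(u \right)} = -2$ ($G{\left(u \right)} = -2 + \left(u - u\right) = -2 + 0 = -2$)
$h{\left(I,b \right)} = -2 - \frac{1}{4 \left(-2 + I\right)} + \frac{b}{4}$ ($h{\left(I,b \right)} = -2 + \frac{b - \frac{1}{-2 + I}}{4} = -2 + \left(- \frac{1}{4 \left(-2 + I\right)} + \frac{b}{4}\right) = -2 - \frac{1}{4 \left(-2 + I\right)} + \frac{b}{4}$)
$\left(\left(\left(-2 - 6 G{\left(6 \right)}\right) + 159\right) + 75\right) h{\left(-5,-6 \right)} - n{\left(-199,-75 \right)} = \left(\left(\left(-2 - -12\right) + 159\right) + 75\right) \frac{15 - -40 - -12 - -30}{4 \left(-2 - 5\right)} - -88 = \left(\left(\left(-2 + 12\right) + 159\right) + 75\right) \frac{15 + 40 + 12 + 30}{4 \left(-7\right)} + 88 = \left(\left(10 + 159\right) + 75\right) \frac{1}{4} \left(- \frac{1}{7}\right) 97 + 88 = \left(169 + 75\right) \left(- \frac{97}{28}\right) + 88 = 244 \left(- \frac{97}{28}\right) + 88 = - \frac{5917}{7} + 88 = - \frac{5301}{7}$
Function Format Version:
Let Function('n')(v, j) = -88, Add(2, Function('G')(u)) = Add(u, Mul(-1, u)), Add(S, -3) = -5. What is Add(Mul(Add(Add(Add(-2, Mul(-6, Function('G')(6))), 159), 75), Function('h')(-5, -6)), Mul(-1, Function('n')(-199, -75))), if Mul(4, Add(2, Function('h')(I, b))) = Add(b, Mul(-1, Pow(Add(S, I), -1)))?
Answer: Rational(-5301, 7) ≈ -757.29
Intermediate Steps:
S = -2 (S = Add(3, -5) = -2)
Function('G')(u) = -2 (Function('G')(u) = Add(-2, Add(u, Mul(-1, u))) = Add(-2, 0) = -2)
Function('h')(I, b) = Add(-2, Mul(Rational(-1, 4), Pow(Add(-2, I), -1)), Mul(Rational(1, 4), b)) (Function('h')(I, b) = Add(-2, Mul(Rational(1, 4), Add(b, Mul(-1, Pow(Add(-2, I), -1))))) = Add(-2, Add(Mul(Rational(-1, 4), Pow(Add(-2, I), -1)), Mul(Rational(1, 4), b))) = Add(-2, Mul(Rational(-1, 4), Pow(Add(-2, I), -1)), Mul(Rational(1, 4), b)))
Add(Mul(Add(Add(Add(-2, Mul(-6, Function('G')(6))), 159), 75), Function('h')(-5, -6)), Mul(-1, Function('n')(-199, -75))) = Add(Mul(Add(Add(Add(-2, Mul(-6, -2)), 159), 75), Mul(Rational(1, 4), Pow(Add(-2, -5), -1), Add(15, Mul(-8, -5), Mul(-2, -6), Mul(-5, -6)))), Mul(-1, -88)) = Add(Mul(Add(Add(Add(-2, 12), 159), 75), Mul(Rational(1, 4), Pow(-7, -1), Add(15, 40, 12, 30))), 88) = Add(Mul(Add(Add(10, 159), 75), Mul(Rational(1, 4), Rational(-1, 7), 97)), 88) = Add(Mul(Add(169, 75), Rational(-97, 28)), 88) = Add(Mul(244, Rational(-97, 28)), 88) = Add(Rational(-5917, 7), 88) = Rational(-5301, 7)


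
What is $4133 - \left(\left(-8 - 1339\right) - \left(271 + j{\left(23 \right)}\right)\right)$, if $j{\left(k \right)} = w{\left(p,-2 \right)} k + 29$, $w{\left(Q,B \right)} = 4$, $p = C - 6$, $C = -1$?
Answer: $5872$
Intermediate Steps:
$p = -7$ ($p = -1 - 6 = -7$)
$j{\left(k \right)} = 29 + 4 k$ ($j{\left(k \right)} = 4 k + 29 = 29 + 4 k$)
$4133 - \left(\left(-8 - 1339\right) - \left(271 + j{\left(23 \right)}\right)\right) = 4133 - \left(\left(-8 - 1339\right) - \left(300 + 92\right)\right) = 4133 - \left(-1347 - 392\right) = 4133 - -1739 = 4133 + 1739 = 5872$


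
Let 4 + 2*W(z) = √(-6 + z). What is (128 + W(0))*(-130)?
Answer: -16380 - 65*I*√6 ≈ -16380.0 - 159.22*I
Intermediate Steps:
W(z) = -2 + √(-6 + z)/2
(128 + W(0))*(-130) = (128 + (-2 + √(-6 + 0)/2))*(-130) = (128 + (-2 + √(-6)/2))*(-130) = (128 + (-2 + (I*√6)/2))*(-130) = (128 + (-2 + I*√6/2))*(-130) = (126 + I*√6/2)*(-130) = -16380 - 65*I*√6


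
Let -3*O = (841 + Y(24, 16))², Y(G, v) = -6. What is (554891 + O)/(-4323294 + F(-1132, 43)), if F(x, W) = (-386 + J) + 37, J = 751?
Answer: -241862/3242169 ≈ -0.074599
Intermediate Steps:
F(x, W) = 402 (F(x, W) = (-386 + 751) + 37 = 365 + 37 = 402)
O = -697225/3 (O = -(841 - 6)²/3 = -⅓*835² = -⅓*697225 = -697225/3 ≈ -2.3241e+5)
(554891 + O)/(-4323294 + F(-1132, 43)) = (554891 - 697225/3)/(-4323294 + 402) = (967448/3)/(-4322892) = (967448/3)*(-1/4322892) = -241862/3242169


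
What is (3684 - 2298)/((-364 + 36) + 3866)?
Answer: 693/1769 ≈ 0.39175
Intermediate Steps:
(3684 - 2298)/((-364 + 36) + 3866) = 1386/(-328 + 3866) = 1386/3538 = 1386*(1/3538) = 693/1769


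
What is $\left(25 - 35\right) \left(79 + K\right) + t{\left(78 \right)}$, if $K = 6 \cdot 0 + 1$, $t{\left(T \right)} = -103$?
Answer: $-903$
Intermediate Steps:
$K = 1$ ($K = 0 + 1 = 1$)
$\left(25 - 35\right) \left(79 + K\right) + t{\left(78 \right)} = \left(25 - 35\right) \left(79 + 1\right) - 103 = \left(25 - 35\right) 80 - 103 = \left(-10\right) 80 - 103 = -800 - 103 = -903$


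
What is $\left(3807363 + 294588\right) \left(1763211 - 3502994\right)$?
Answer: $-7136504616633$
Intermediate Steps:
$\left(3807363 + 294588\right) \left(1763211 - 3502994\right) = 4101951 \left(-1739783\right) = -7136504616633$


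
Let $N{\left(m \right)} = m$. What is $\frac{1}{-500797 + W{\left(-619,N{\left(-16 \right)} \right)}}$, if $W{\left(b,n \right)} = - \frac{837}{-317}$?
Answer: $- \frac{317}{158751812} \approx -1.9968 \cdot 10^{-6}$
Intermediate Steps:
$W{\left(b,n \right)} = \frac{837}{317}$ ($W{\left(b,n \right)} = \left(-837\right) \left(- \frac{1}{317}\right) = \frac{837}{317}$)
$\frac{1}{-500797 + W{\left(-619,N{\left(-16 \right)} \right)}} = \frac{1}{-500797 + \frac{837}{317}} = \frac{1}{- \frac{158751812}{317}} = - \frac{317}{158751812}$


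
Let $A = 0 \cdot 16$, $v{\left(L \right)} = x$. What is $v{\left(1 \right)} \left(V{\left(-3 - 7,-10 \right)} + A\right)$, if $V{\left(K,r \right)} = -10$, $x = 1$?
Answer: $-10$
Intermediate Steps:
$v{\left(L \right)} = 1$
$A = 0$
$v{\left(1 \right)} \left(V{\left(-3 - 7,-10 \right)} + A\right) = 1 \left(-10 + 0\right) = 1 \left(-10\right) = -10$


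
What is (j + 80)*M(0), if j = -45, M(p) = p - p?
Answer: 0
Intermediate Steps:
M(p) = 0
(j + 80)*M(0) = (-45 + 80)*0 = 35*0 = 0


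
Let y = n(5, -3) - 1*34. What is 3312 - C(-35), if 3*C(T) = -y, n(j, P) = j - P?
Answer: 9910/3 ≈ 3303.3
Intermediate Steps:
y = -26 (y = (5 - 1*(-3)) - 1*34 = (5 + 3) - 34 = 8 - 34 = -26)
C(T) = 26/3 (C(T) = (-1*(-26))/3 = (1/3)*26 = 26/3)
3312 - C(-35) = 3312 - 1*26/3 = 3312 - 26/3 = 9910/3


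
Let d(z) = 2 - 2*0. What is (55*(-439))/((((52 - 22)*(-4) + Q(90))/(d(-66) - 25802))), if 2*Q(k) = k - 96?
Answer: -207647000/41 ≈ -5.0646e+6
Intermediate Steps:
d(z) = 2 (d(z) = 2 + 0 = 2)
Q(k) = -48 + k/2 (Q(k) = (k - 96)/2 = (-96 + k)/2 = -48 + k/2)
(55*(-439))/((((52 - 22)*(-4) + Q(90))/(d(-66) - 25802))) = (55*(-439))/((((52 - 22)*(-4) + (-48 + (½)*90))/(2 - 25802))) = -24145*(-25800/(30*(-4) + (-48 + 45))) = -24145*(-25800/(-120 - 3)) = -24145/((-123*(-1/25800))) = -24145/41/8600 = -24145*8600/41 = -207647000/41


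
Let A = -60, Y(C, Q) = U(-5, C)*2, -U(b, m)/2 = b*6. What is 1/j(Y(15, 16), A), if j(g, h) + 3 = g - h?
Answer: 1/177 ≈ 0.0056497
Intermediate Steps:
U(b, m) = -12*b (U(b, m) = -2*b*6 = -12*b)
Y(C, Q) = 120 (Y(C, Q) = -12*(-5)*2 = 60*2 = 120)
j(g, h) = -3 + g - h (j(g, h) = -3 + (g - h) = -3 + g - h)
1/j(Y(15, 16), A) = 1/(-3 + 120 - 1*(-60)) = 1/(-3 + 120 + 60) = 1/177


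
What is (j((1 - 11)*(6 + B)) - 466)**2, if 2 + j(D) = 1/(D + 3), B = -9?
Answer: 238486249/1089 ≈ 2.1900e+5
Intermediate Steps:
j(D) = -2 + 1/(3 + D) (j(D) = -2 + 1/(D + 3) = -2 + 1/(3 + D))
(j((1 - 11)*(6 + B)) - 466)**2 = ((-5 - 2*(1 - 11)*(6 - 9))/(3 + (1 - 11)*(6 - 9)) - 466)**2 = ((-5 - (-20)*(-3))/(3 - 10*(-3)) - 466)**2 = ((-5 - 2*30)/(3 + 30) - 466)**2 = ((-5 - 60)/33 - 466)**2 = ((1/33)*(-65) - 466)**2 = (-65/33 - 466)**2 = (-15443/33)**2 = 238486249/1089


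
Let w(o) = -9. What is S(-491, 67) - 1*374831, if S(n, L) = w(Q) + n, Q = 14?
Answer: -375331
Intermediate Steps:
S(n, L) = -9 + n
S(-491, 67) - 1*374831 = (-9 - 491) - 1*374831 = -500 - 374831 = -375331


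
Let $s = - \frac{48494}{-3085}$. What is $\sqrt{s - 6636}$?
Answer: $\frac{i \sqrt{63006701110}}{3085} \approx 81.365 i$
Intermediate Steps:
$s = \frac{48494}{3085}$ ($s = \left(-48494\right) \left(- \frac{1}{3085}\right) = \frac{48494}{3085} \approx 15.719$)
$\sqrt{s - 6636} = \sqrt{\frac{48494}{3085} - 6636} = \sqrt{- \frac{20423566}{3085}} = \frac{i \sqrt{63006701110}}{3085}$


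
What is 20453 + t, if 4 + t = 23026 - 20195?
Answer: 23280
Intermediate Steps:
t = 2827 (t = -4 + (23026 - 20195) = -4 + 2831 = 2827)
20453 + t = 20453 + 2827 = 23280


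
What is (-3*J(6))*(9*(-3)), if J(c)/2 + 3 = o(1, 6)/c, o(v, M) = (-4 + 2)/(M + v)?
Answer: -3456/7 ≈ -493.71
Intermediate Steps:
o(v, M) = -2/(M + v)
J(c) = -6 - 4/(7*c) (J(c) = -6 + 2*((-2/(6 + 1))/c) = -6 + 2*((-2/7)/c) = -6 + 2*((-2*⅐)/c) = -6 + 2*(-2/(7*c)) = -6 - 4/(7*c))
(-3*J(6))*(9*(-3)) = (-3*(-6 - 4/7/6))*(9*(-3)) = -3*(-6 - 4/7*⅙)*(-27) = -3*(-6 - 2/21)*(-27) = -3*(-128/21)*(-27) = (128/7)*(-27) = -3456/7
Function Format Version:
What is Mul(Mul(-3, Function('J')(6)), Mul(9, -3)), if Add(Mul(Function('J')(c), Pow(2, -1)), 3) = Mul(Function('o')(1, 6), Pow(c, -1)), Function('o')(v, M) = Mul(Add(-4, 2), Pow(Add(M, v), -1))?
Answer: Rational(-3456, 7) ≈ -493.71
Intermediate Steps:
Function('o')(v, M) = Mul(-2, Pow(Add(M, v), -1))
Function('J')(c) = Add(-6, Mul(Rational(-4, 7), Pow(c, -1))) (Function('J')(c) = Add(-6, Mul(2, Mul(Mul(-2, Pow(Add(6, 1), -1)), Pow(c, -1)))) = Add(-6, Mul(2, Mul(Mul(-2, Pow(7, -1)), Pow(c, -1)))) = Add(-6, Mul(2, Mul(Mul(-2, Rational(1, 7)), Pow(c, -1)))) = Add(-6, Mul(2, Mul(Rational(-2, 7), Pow(c, -1)))) = Add(-6, Mul(Rational(-4, 7), Pow(c, -1))))
Mul(Mul(-3, Function('J')(6)), Mul(9, -3)) = Mul(Mul(-3, Add(-6, Mul(Rational(-4, 7), Pow(6, -1)))), Mul(9, -3)) = Mul(Mul(-3, Add(-6, Mul(Rational(-4, 7), Rational(1, 6)))), -27) = Mul(Mul(-3, Add(-6, Rational(-2, 21))), -27) = Mul(Mul(-3, Rational(-128, 21)), -27) = Mul(Rational(128, 7), -27) = Rational(-3456, 7)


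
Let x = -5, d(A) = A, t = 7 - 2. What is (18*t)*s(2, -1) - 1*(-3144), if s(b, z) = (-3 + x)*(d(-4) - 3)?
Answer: 8184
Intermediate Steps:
t = 5
s(b, z) = 56 (s(b, z) = (-3 - 5)*(-4 - 3) = -8*(-7) = 56)
(18*t)*s(2, -1) - 1*(-3144) = (18*5)*56 - 1*(-3144) = 90*56 + 3144 = 5040 + 3144 = 8184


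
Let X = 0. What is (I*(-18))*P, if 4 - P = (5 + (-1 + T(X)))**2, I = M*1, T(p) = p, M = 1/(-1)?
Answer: -216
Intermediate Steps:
M = -1
I = -1 (I = -1*1 = -1)
P = -12 (P = 4 - (5 + (-1 + 0))**2 = 4 - (5 - 1)**2 = 4 - 1*4**2 = 4 - 1*16 = 4 - 16 = -12)
(I*(-18))*P = -1*(-18)*(-12) = 18*(-12) = -216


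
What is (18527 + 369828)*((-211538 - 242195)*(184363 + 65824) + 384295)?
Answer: -44085171733478480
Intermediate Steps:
(18527 + 369828)*((-211538 - 242195)*(184363 + 65824) + 384295) = 388355*(-453733*250187 + 384295) = 388355*(-113518098071 + 384295) = 388355*(-113517713776) = -44085171733478480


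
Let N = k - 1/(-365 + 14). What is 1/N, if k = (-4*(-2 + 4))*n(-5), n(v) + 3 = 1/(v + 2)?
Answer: 351/9361 ≈ 0.037496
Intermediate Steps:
n(v) = -3 + 1/(2 + v) (n(v) = -3 + 1/(v + 2) = -3 + 1/(2 + v))
k = 80/3 (k = (-4*(-2 + 4))*((-5 - 3*(-5))/(2 - 5)) = (-4*2)*((-5 + 15)/(-3)) = -(-8)*10/3 = -8*(-10/3) = 80/3 ≈ 26.667)
N = 9361/351 (N = 80/3 - 1/(-365 + 14) = 80/3 - 1/(-351) = 80/3 - 1*(-1/351) = 80/3 + 1/351 = 9361/351 ≈ 26.670)
1/N = 1/(9361/351) = 351/9361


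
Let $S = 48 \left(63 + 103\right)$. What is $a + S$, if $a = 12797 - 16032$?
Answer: $4733$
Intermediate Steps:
$a = -3235$ ($a = 12797 - 16032 = -3235$)
$S = 7968$ ($S = 48 \cdot 166 = 7968$)
$a + S = -3235 + 7968 = 4733$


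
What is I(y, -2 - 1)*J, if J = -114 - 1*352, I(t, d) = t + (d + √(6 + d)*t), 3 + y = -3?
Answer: 4194 + 2796*√3 ≈ 9036.8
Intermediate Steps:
y = -6 (y = -3 - 3 = -6)
I(t, d) = d + t + t*√(6 + d) (I(t, d) = t + (d + t*√(6 + d)) = d + t + t*√(6 + d))
J = -466 (J = -114 - 352 = -466)
I(y, -2 - 1)*J = ((-2 - 1) - 6 - 6*√(6 + (-2 - 1)))*(-466) = (-3 - 6 - 6*√(6 - 3))*(-466) = (-3 - 6 - 6*√3)*(-466) = (-9 - 6*√3)*(-466) = 4194 + 2796*√3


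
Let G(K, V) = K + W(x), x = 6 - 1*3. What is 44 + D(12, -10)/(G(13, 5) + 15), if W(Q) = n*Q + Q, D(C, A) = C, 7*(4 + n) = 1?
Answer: 1517/34 ≈ 44.618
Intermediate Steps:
n = -27/7 (n = -4 + (⅐)*1 = -4 + ⅐ = -27/7 ≈ -3.8571)
x = 3 (x = 6 - 3 = 3)
W(Q) = -20*Q/7 (W(Q) = -27*Q/7 + Q = -20*Q/7)
G(K, V) = -60/7 + K (G(K, V) = K - 20/7*3 = K - 60/7 = -60/7 + K)
44 + D(12, -10)/(G(13, 5) + 15) = 44 + 12/((-60/7 + 13) + 15) = 44 + 12/(31/7 + 15) = 44 + 12/(136/7) = 44 + (7/136)*12 = 44 + 21/34 = 1517/34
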